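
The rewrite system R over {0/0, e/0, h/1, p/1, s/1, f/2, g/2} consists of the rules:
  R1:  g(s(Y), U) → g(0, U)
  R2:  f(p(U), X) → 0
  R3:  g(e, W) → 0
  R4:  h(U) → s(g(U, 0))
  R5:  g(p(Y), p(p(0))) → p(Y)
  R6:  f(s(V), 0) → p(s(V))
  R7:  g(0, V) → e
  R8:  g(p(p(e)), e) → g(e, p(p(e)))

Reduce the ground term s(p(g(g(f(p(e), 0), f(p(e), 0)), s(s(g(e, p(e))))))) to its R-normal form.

s(p(0))

1. s(p(g(g(f(p(e), 0), f(p(e), 0)), s(s(g(e, p(e)))))))  →  s(p(g(g(0, f(p(e), 0)), s(s(g(e, p(e)))))))   [R2 at 1.1.1.1]
2. s(p(g(g(0, f(p(e), 0)), s(s(g(e, p(e)))))))  →  s(p(g(e, s(s(g(e, p(e)))))))   [R7 at 1.1.1]
3. s(p(g(e, s(s(g(e, p(e)))))))  →  s(p(0))   [R3 at 1.1]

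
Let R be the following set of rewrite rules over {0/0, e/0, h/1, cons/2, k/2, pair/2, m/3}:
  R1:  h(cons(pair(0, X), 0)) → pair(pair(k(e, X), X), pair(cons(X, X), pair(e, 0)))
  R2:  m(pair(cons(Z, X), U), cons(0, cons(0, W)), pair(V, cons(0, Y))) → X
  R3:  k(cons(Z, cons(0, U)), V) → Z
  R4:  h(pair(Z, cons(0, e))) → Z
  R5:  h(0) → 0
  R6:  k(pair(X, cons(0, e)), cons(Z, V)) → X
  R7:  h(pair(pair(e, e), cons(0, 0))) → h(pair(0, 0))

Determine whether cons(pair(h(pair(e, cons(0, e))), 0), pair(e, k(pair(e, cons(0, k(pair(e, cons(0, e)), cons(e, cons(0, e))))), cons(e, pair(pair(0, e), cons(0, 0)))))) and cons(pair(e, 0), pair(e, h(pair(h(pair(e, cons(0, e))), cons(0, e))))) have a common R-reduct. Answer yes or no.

yes — NF(t₁) = cons(pair(e, 0), pair(e, e)), NF(t₂) = cons(pair(e, 0), pair(e, e))

Reduce t₁ = cons(pair(h(pair(e, cons(0, e))), 0), pair(e, k(pair(e, cons(0, k(pair(e, cons(0, e)), cons(e, cons(0, e))))), cons(e, pair(pair(0, e), cons(0, 0)))))):
1. cons(pair(h(pair(e, cons(0, e))), 0), pair(e, k(pair(e, cons(0, k(pair(e, cons(0, e)), cons(e, cons(0, e))))), cons(e, pair(pair(0, e), cons(0, 0))))))  →  cons(pair(e, 0), pair(e, k(pair(e, cons(0, k(pair(e, cons(0, e)), cons(e, cons(0, e))))), cons(e, pair(pair(0, e), cons(0, 0))))))   [R4 at 1.1]
2. cons(pair(e, 0), pair(e, k(pair(e, cons(0, k(pair(e, cons(0, e)), cons(e, cons(0, e))))), cons(e, pair(pair(0, e), cons(0, 0))))))  →  cons(pair(e, 0), pair(e, k(pair(e, cons(0, e)), cons(e, pair(pair(0, e), cons(0, 0))))))   [R6 at 2.2.1.2.2]
3. cons(pair(e, 0), pair(e, k(pair(e, cons(0, e)), cons(e, pair(pair(0, e), cons(0, 0))))))  →  cons(pair(e, 0), pair(e, e))   [R6 at 2.2]

Reduce t₂ = cons(pair(e, 0), pair(e, h(pair(h(pair(e, cons(0, e))), cons(0, e))))):
1. cons(pair(e, 0), pair(e, h(pair(h(pair(e, cons(0, e))), cons(0, e)))))  →  cons(pair(e, 0), pair(e, h(pair(e, cons(0, e)))))   [R4 at 2.2]
2. cons(pair(e, 0), pair(e, h(pair(e, cons(0, e)))))  →  cons(pair(e, 0), pair(e, e))   [R4 at 2.2]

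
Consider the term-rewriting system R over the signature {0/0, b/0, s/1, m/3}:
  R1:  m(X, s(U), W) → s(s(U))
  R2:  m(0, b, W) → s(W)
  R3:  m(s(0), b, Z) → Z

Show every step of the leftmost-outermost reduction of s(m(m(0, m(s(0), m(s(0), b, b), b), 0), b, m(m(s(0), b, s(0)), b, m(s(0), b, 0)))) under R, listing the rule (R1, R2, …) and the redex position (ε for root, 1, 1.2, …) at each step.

s(0)

1. s(m(m(0, m(s(0), m(s(0), b, b), b), 0), b, m(m(s(0), b, s(0)), b, m(s(0), b, 0))))  →  s(m(m(0, m(s(0), b, b), 0), b, m(m(s(0), b, s(0)), b, m(s(0), b, 0))))   [R3 at 1.1.2.2]
2. s(m(m(0, m(s(0), b, b), 0), b, m(m(s(0), b, s(0)), b, m(s(0), b, 0))))  →  s(m(m(0, b, 0), b, m(m(s(0), b, s(0)), b, m(s(0), b, 0))))   [R3 at 1.1.2]
3. s(m(m(0, b, 0), b, m(m(s(0), b, s(0)), b, m(s(0), b, 0))))  →  s(m(s(0), b, m(m(s(0), b, s(0)), b, m(s(0), b, 0))))   [R2 at 1.1]
4. s(m(s(0), b, m(m(s(0), b, s(0)), b, m(s(0), b, 0))))  →  s(m(m(s(0), b, s(0)), b, m(s(0), b, 0)))   [R3 at 1]
5. s(m(m(s(0), b, s(0)), b, m(s(0), b, 0)))  →  s(m(s(0), b, m(s(0), b, 0)))   [R3 at 1.1]
6. s(m(s(0), b, m(s(0), b, 0)))  →  s(m(s(0), b, 0))   [R3 at 1]
7. s(m(s(0), b, 0))  →  s(0)   [R3 at 1]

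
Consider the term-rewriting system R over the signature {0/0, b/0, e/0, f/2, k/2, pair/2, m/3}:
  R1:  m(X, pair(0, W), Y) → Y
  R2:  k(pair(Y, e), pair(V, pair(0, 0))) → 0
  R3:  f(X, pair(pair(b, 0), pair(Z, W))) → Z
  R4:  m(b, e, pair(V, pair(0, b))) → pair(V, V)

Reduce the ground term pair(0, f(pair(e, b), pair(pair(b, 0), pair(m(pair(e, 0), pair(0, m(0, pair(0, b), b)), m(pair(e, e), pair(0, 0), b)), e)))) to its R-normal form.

1. pair(0, f(pair(e, b), pair(pair(b, 0), pair(m(pair(e, 0), pair(0, m(0, pair(0, b), b)), m(pair(e, e), pair(0, 0), b)), e))))  →  pair(0, m(pair(e, 0), pair(0, m(0, pair(0, b), b)), m(pair(e, e), pair(0, 0), b)))   [R3 at 2]
2. pair(0, m(pair(e, 0), pair(0, m(0, pair(0, b), b)), m(pair(e, e), pair(0, 0), b)))  →  pair(0, m(pair(e, e), pair(0, 0), b))   [R1 at 2]
3. pair(0, m(pair(e, e), pair(0, 0), b))  →  pair(0, b)   [R1 at 2]

pair(0, b)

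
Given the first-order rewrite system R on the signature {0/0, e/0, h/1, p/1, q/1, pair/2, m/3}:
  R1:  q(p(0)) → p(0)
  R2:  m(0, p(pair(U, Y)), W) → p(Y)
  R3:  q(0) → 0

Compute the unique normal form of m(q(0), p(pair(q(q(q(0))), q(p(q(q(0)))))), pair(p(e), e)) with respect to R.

p(p(0))

1. m(q(0), p(pair(q(q(q(0))), q(p(q(q(0)))))), pair(p(e), e))  →  m(0, p(pair(q(q(q(0))), q(p(q(q(0)))))), pair(p(e), e))   [R3 at 1]
2. m(0, p(pair(q(q(q(0))), q(p(q(q(0)))))), pair(p(e), e))  →  p(q(p(q(q(0)))))   [R2 at ε]
3. p(q(p(q(q(0)))))  →  p(q(p(q(0))))   [R3 at 1.1.1.1]
4. p(q(p(q(0))))  →  p(q(p(0)))   [R3 at 1.1.1]
5. p(q(p(0)))  →  p(p(0))   [R1 at 1]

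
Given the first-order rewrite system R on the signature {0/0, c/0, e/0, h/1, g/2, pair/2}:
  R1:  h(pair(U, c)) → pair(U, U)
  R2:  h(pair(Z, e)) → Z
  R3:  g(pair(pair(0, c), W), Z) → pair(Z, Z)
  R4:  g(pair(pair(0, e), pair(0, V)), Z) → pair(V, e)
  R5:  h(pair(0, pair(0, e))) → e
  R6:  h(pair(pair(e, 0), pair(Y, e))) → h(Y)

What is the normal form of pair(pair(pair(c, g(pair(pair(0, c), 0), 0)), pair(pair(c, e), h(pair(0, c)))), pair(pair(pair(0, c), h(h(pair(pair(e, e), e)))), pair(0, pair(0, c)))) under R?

1. pair(pair(pair(c, g(pair(pair(0, c), 0), 0)), pair(pair(c, e), h(pair(0, c)))), pair(pair(pair(0, c), h(h(pair(pair(e, e), e)))), pair(0, pair(0, c))))  →  pair(pair(pair(c, pair(0, 0)), pair(pair(c, e), h(pair(0, c)))), pair(pair(pair(0, c), h(h(pair(pair(e, e), e)))), pair(0, pair(0, c))))   [R3 at 1.1.2]
2. pair(pair(pair(c, pair(0, 0)), pair(pair(c, e), h(pair(0, c)))), pair(pair(pair(0, c), h(h(pair(pair(e, e), e)))), pair(0, pair(0, c))))  →  pair(pair(pair(c, pair(0, 0)), pair(pair(c, e), pair(0, 0))), pair(pair(pair(0, c), h(h(pair(pair(e, e), e)))), pair(0, pair(0, c))))   [R1 at 1.2.2]
3. pair(pair(pair(c, pair(0, 0)), pair(pair(c, e), pair(0, 0))), pair(pair(pair(0, c), h(h(pair(pair(e, e), e)))), pair(0, pair(0, c))))  →  pair(pair(pair(c, pair(0, 0)), pair(pair(c, e), pair(0, 0))), pair(pair(pair(0, c), h(pair(e, e))), pair(0, pair(0, c))))   [R2 at 2.1.2.1]
4. pair(pair(pair(c, pair(0, 0)), pair(pair(c, e), pair(0, 0))), pair(pair(pair(0, c), h(pair(e, e))), pair(0, pair(0, c))))  →  pair(pair(pair(c, pair(0, 0)), pair(pair(c, e), pair(0, 0))), pair(pair(pair(0, c), e), pair(0, pair(0, c))))   [R2 at 2.1.2]

pair(pair(pair(c, pair(0, 0)), pair(pair(c, e), pair(0, 0))), pair(pair(pair(0, c), e), pair(0, pair(0, c))))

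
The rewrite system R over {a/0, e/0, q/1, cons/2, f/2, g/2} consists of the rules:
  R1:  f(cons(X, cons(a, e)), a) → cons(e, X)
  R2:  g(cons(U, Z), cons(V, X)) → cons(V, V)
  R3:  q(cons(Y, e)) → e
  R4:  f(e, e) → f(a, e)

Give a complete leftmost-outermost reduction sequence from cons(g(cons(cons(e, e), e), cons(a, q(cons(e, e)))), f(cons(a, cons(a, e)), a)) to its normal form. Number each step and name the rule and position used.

cons(cons(a, a), cons(e, a))

1. cons(g(cons(cons(e, e), e), cons(a, q(cons(e, e)))), f(cons(a, cons(a, e)), a))  →  cons(cons(a, a), f(cons(a, cons(a, e)), a))   [R2 at 1]
2. cons(cons(a, a), f(cons(a, cons(a, e)), a))  →  cons(cons(a, a), cons(e, a))   [R1 at 2]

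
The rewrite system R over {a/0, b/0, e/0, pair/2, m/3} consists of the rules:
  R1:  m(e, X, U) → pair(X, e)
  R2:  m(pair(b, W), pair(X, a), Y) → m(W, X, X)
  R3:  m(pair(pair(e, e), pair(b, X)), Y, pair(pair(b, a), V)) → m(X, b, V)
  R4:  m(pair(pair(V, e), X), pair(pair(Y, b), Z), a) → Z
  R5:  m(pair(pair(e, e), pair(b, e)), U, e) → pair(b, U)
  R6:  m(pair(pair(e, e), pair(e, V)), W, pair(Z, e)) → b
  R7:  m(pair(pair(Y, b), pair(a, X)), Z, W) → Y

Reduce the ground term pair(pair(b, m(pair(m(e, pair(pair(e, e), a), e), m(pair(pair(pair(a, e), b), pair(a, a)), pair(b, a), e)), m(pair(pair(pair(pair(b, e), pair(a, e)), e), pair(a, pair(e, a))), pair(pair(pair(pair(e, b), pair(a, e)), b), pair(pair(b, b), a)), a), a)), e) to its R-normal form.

pair(pair(b, a), e)

1. pair(pair(b, m(pair(m(e, pair(pair(e, e), a), e), m(pair(pair(pair(a, e), b), pair(a, a)), pair(b, a), e)), m(pair(pair(pair(pair(b, e), pair(a, e)), e), pair(a, pair(e, a))), pair(pair(pair(pair(e, b), pair(a, e)), b), pair(pair(b, b), a)), a), a)), e)  →  pair(pair(b, m(pair(pair(pair(pair(e, e), a), e), m(pair(pair(pair(a, e), b), pair(a, a)), pair(b, a), e)), m(pair(pair(pair(pair(b, e), pair(a, e)), e), pair(a, pair(e, a))), pair(pair(pair(pair(e, b), pair(a, e)), b), pair(pair(b, b), a)), a), a)), e)   [R1 at 1.2.1.1]
2. pair(pair(b, m(pair(pair(pair(pair(e, e), a), e), m(pair(pair(pair(a, e), b), pair(a, a)), pair(b, a), e)), m(pair(pair(pair(pair(b, e), pair(a, e)), e), pair(a, pair(e, a))), pair(pair(pair(pair(e, b), pair(a, e)), b), pair(pair(b, b), a)), a), a)), e)  →  pair(pair(b, m(pair(pair(pair(pair(e, e), a), e), pair(a, e)), m(pair(pair(pair(pair(b, e), pair(a, e)), e), pair(a, pair(e, a))), pair(pair(pair(pair(e, b), pair(a, e)), b), pair(pair(b, b), a)), a), a)), e)   [R7 at 1.2.1.2]
3. pair(pair(b, m(pair(pair(pair(pair(e, e), a), e), pair(a, e)), m(pair(pair(pair(pair(b, e), pair(a, e)), e), pair(a, pair(e, a))), pair(pair(pair(pair(e, b), pair(a, e)), b), pair(pair(b, b), a)), a), a)), e)  →  pair(pair(b, m(pair(pair(pair(pair(e, e), a), e), pair(a, e)), pair(pair(b, b), a), a)), e)   [R4 at 1.2.2]
4. pair(pair(b, m(pair(pair(pair(pair(e, e), a), e), pair(a, e)), pair(pair(b, b), a), a)), e)  →  pair(pair(b, a), e)   [R4 at 1.2]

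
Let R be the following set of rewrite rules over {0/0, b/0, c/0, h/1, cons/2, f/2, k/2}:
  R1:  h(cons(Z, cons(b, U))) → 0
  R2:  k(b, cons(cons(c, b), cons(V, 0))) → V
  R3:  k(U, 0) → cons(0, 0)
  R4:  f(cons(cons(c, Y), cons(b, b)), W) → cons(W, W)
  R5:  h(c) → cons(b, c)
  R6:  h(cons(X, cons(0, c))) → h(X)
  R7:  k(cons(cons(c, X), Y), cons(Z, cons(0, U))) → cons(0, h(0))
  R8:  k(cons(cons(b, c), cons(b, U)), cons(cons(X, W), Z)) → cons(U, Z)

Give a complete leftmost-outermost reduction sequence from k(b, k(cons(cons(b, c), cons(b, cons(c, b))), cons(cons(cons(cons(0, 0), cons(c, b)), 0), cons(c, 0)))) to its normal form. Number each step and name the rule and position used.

1. k(b, k(cons(cons(b, c), cons(b, cons(c, b))), cons(cons(cons(cons(0, 0), cons(c, b)), 0), cons(c, 0))))  →  k(b, cons(cons(c, b), cons(c, 0)))   [R8 at 2]
2. k(b, cons(cons(c, b), cons(c, 0)))  →  c   [R2 at ε]

c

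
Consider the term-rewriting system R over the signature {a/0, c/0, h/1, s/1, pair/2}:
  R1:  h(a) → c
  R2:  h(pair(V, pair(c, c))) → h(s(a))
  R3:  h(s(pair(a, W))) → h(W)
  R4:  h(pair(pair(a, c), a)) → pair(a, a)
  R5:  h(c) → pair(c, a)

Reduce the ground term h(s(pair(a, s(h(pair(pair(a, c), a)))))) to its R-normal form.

1. h(s(pair(a, s(h(pair(pair(a, c), a))))))  →  h(s(h(pair(pair(a, c), a))))   [R3 at ε]
2. h(s(h(pair(pair(a, c), a))))  →  h(s(pair(a, a)))   [R4 at 1.1]
3. h(s(pair(a, a)))  →  h(a)   [R3 at ε]
4. h(a)  →  c   [R1 at ε]

c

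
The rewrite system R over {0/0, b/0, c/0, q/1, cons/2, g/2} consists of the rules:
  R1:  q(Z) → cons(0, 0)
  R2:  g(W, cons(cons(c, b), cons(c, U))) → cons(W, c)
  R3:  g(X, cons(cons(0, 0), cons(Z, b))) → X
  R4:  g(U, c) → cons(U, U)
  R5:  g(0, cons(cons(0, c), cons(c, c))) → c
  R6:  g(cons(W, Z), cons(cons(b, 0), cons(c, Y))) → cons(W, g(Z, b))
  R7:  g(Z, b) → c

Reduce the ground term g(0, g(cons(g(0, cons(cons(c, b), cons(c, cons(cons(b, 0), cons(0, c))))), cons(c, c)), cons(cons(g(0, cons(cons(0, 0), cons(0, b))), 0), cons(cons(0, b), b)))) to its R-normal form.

c

1. g(0, g(cons(g(0, cons(cons(c, b), cons(c, cons(cons(b, 0), cons(0, c))))), cons(c, c)), cons(cons(g(0, cons(cons(0, 0), cons(0, b))), 0), cons(cons(0, b), b))))  →  g(0, g(cons(cons(0, c), cons(c, c)), cons(cons(g(0, cons(cons(0, 0), cons(0, b))), 0), cons(cons(0, b), b))))   [R2 at 2.1.1]
2. g(0, g(cons(cons(0, c), cons(c, c)), cons(cons(g(0, cons(cons(0, 0), cons(0, b))), 0), cons(cons(0, b), b))))  →  g(0, g(cons(cons(0, c), cons(c, c)), cons(cons(0, 0), cons(cons(0, b), b))))   [R3 at 2.2.1.1]
3. g(0, g(cons(cons(0, c), cons(c, c)), cons(cons(0, 0), cons(cons(0, b), b))))  →  g(0, cons(cons(0, c), cons(c, c)))   [R3 at 2]
4. g(0, cons(cons(0, c), cons(c, c)))  →  c   [R5 at ε]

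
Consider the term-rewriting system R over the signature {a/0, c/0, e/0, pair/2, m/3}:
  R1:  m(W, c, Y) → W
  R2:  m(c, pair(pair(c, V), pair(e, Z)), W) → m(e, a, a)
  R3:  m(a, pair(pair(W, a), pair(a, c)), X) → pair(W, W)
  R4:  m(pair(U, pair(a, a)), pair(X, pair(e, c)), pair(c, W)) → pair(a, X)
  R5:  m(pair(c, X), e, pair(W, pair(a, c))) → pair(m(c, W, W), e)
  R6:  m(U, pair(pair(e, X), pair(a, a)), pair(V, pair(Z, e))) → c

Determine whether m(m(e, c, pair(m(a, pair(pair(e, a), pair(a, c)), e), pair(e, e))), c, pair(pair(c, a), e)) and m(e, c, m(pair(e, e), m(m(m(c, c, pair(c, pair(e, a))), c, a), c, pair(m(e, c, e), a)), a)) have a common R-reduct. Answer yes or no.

yes — NF(t₁) = e, NF(t₂) = e

Reduce t₁ = m(m(e, c, pair(m(a, pair(pair(e, a), pair(a, c)), e), pair(e, e))), c, pair(pair(c, a), e)):
1. m(m(e, c, pair(m(a, pair(pair(e, a), pair(a, c)), e), pair(e, e))), c, pair(pair(c, a), e))  →  m(e, c, pair(m(a, pair(pair(e, a), pair(a, c)), e), pair(e, e)))   [R1 at ε]
2. m(e, c, pair(m(a, pair(pair(e, a), pair(a, c)), e), pair(e, e)))  →  e   [R1 at ε]

Reduce t₂ = m(e, c, m(pair(e, e), m(m(m(c, c, pair(c, pair(e, a))), c, a), c, pair(m(e, c, e), a)), a)):
1. m(e, c, m(pair(e, e), m(m(m(c, c, pair(c, pair(e, a))), c, a), c, pair(m(e, c, e), a)), a))  →  e   [R1 at ε]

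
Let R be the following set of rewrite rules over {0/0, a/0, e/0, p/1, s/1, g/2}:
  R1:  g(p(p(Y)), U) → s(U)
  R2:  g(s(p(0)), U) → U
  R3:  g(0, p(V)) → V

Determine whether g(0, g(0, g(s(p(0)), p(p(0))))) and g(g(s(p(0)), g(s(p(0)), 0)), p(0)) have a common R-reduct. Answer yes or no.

Reduce t₁ = g(0, g(0, g(s(p(0)), p(p(0))))):
1. g(0, g(0, g(s(p(0)), p(p(0)))))  →  g(0, g(0, p(p(0))))   [R2 at 2.2]
2. g(0, g(0, p(p(0))))  →  g(0, p(0))   [R3 at 2]
3. g(0, p(0))  →  0   [R3 at ε]

Reduce t₂ = g(g(s(p(0)), g(s(p(0)), 0)), p(0)):
1. g(g(s(p(0)), g(s(p(0)), 0)), p(0))  →  g(g(s(p(0)), 0), p(0))   [R2 at 1]
2. g(g(s(p(0)), 0), p(0))  →  g(0, p(0))   [R2 at 1]
3. g(0, p(0))  →  0   [R3 at ε]

yes — NF(t₁) = 0, NF(t₂) = 0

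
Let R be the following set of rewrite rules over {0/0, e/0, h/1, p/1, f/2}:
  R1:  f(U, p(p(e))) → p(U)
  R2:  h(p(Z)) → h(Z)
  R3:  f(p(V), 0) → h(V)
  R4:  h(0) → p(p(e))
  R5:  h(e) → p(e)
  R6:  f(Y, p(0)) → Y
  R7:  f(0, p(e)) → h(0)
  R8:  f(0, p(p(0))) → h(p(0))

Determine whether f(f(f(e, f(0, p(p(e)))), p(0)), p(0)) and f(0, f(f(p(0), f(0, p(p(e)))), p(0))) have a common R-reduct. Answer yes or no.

Reduce t₁ = f(f(f(e, f(0, p(p(e)))), p(0)), p(0)):
1. f(f(f(e, f(0, p(p(e)))), p(0)), p(0))  →  f(f(e, f(0, p(p(e)))), p(0))   [R6 at ε]
2. f(f(e, f(0, p(p(e)))), p(0))  →  f(e, f(0, p(p(e))))   [R6 at ε]
3. f(e, f(0, p(p(e))))  →  f(e, p(0))   [R1 at 2]
4. f(e, p(0))  →  e   [R6 at ε]

Reduce t₂ = f(0, f(f(p(0), f(0, p(p(e)))), p(0))):
1. f(0, f(f(p(0), f(0, p(p(e)))), p(0)))  →  f(0, f(p(0), f(0, p(p(e)))))   [R6 at 2]
2. f(0, f(p(0), f(0, p(p(e)))))  →  f(0, f(p(0), p(0)))   [R1 at 2.2]
3. f(0, f(p(0), p(0)))  →  f(0, p(0))   [R6 at 2]
4. f(0, p(0))  →  0   [R6 at ε]

no — NF(t₁) = e, NF(t₂) = 0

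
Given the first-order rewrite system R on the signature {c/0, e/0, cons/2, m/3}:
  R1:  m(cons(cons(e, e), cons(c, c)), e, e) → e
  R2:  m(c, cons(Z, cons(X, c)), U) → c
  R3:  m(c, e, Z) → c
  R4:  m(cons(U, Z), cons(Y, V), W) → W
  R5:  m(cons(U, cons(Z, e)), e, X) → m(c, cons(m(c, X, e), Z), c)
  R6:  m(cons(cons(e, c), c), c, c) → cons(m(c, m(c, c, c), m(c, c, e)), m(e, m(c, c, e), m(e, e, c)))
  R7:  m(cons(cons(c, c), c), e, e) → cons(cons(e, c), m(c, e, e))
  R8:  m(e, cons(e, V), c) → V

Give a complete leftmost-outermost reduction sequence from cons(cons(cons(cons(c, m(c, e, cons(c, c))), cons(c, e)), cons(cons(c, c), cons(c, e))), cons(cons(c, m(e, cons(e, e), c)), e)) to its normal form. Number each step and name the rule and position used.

1. cons(cons(cons(cons(c, m(c, e, cons(c, c))), cons(c, e)), cons(cons(c, c), cons(c, e))), cons(cons(c, m(e, cons(e, e), c)), e))  →  cons(cons(cons(cons(c, c), cons(c, e)), cons(cons(c, c), cons(c, e))), cons(cons(c, m(e, cons(e, e), c)), e))   [R3 at 1.1.1.2]
2. cons(cons(cons(cons(c, c), cons(c, e)), cons(cons(c, c), cons(c, e))), cons(cons(c, m(e, cons(e, e), c)), e))  →  cons(cons(cons(cons(c, c), cons(c, e)), cons(cons(c, c), cons(c, e))), cons(cons(c, e), e))   [R8 at 2.1.2]

cons(cons(cons(cons(c, c), cons(c, e)), cons(cons(c, c), cons(c, e))), cons(cons(c, e), e))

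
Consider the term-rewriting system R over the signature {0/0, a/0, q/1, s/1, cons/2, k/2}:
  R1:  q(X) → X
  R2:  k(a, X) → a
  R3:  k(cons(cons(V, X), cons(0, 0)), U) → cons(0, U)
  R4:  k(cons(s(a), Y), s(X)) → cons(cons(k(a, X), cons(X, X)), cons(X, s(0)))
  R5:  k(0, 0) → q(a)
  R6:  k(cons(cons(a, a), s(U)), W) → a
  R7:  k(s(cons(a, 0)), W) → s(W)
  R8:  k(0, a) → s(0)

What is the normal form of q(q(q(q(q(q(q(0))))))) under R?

1. q(q(q(q(q(q(q(0)))))))  →  q(q(q(q(q(q(0))))))   [R1 at ε]
2. q(q(q(q(q(q(0))))))  →  q(q(q(q(q(0)))))   [R1 at ε]
3. q(q(q(q(q(0)))))  →  q(q(q(q(0))))   [R1 at ε]
4. q(q(q(q(0))))  →  q(q(q(0)))   [R1 at ε]
5. q(q(q(0)))  →  q(q(0))   [R1 at ε]
6. q(q(0))  →  q(0)   [R1 at ε]
7. q(0)  →  0   [R1 at ε]

0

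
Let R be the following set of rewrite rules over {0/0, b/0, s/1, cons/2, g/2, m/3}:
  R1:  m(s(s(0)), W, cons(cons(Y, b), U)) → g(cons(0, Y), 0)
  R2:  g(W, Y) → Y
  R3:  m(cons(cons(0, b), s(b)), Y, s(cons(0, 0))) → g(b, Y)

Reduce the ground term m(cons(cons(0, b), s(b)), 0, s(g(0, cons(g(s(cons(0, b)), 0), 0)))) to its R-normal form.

0

1. m(cons(cons(0, b), s(b)), 0, s(g(0, cons(g(s(cons(0, b)), 0), 0))))  →  m(cons(cons(0, b), s(b)), 0, s(cons(g(s(cons(0, b)), 0), 0)))   [R2 at 3.1]
2. m(cons(cons(0, b), s(b)), 0, s(cons(g(s(cons(0, b)), 0), 0)))  →  m(cons(cons(0, b), s(b)), 0, s(cons(0, 0)))   [R2 at 3.1.1]
3. m(cons(cons(0, b), s(b)), 0, s(cons(0, 0)))  →  g(b, 0)   [R3 at ε]
4. g(b, 0)  →  0   [R2 at ε]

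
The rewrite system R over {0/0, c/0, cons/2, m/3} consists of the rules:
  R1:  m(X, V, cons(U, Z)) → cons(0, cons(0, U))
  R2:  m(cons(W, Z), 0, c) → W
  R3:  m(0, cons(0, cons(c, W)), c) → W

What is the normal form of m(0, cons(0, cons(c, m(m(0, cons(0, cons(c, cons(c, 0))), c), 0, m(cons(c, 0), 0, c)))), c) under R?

1. m(0, cons(0, cons(c, m(m(0, cons(0, cons(c, cons(c, 0))), c), 0, m(cons(c, 0), 0, c)))), c)  →  m(m(0, cons(0, cons(c, cons(c, 0))), c), 0, m(cons(c, 0), 0, c))   [R3 at ε]
2. m(m(0, cons(0, cons(c, cons(c, 0))), c), 0, m(cons(c, 0), 0, c))  →  m(cons(c, 0), 0, m(cons(c, 0), 0, c))   [R3 at 1]
3. m(cons(c, 0), 0, m(cons(c, 0), 0, c))  →  m(cons(c, 0), 0, c)   [R2 at 3]
4. m(cons(c, 0), 0, c)  →  c   [R2 at ε]

c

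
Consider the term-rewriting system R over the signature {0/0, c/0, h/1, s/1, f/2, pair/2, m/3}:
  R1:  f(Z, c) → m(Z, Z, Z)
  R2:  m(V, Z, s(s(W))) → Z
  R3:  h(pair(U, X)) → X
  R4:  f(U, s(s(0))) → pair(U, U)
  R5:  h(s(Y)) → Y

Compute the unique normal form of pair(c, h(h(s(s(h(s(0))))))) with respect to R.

1. pair(c, h(h(s(s(h(s(0)))))))  →  pair(c, h(s(h(s(0)))))   [R5 at 2.1]
2. pair(c, h(s(h(s(0)))))  →  pair(c, h(s(0)))   [R5 at 2]
3. pair(c, h(s(0)))  →  pair(c, 0)   [R5 at 2]

pair(c, 0)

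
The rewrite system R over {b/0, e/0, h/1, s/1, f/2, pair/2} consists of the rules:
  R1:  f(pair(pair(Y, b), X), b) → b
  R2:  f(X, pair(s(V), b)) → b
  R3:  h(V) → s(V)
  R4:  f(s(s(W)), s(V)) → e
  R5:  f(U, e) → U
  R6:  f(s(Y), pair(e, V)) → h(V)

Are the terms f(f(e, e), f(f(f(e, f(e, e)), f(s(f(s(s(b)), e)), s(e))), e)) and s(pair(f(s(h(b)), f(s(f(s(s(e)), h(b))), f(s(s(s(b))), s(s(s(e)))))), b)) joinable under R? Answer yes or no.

no — NF(t₁) = e, NF(t₂) = s(pair(e, b))

Reduce t₁ = f(f(e, e), f(f(f(e, f(e, e)), f(s(f(s(s(b)), e)), s(e))), e)):
1. f(f(e, e), f(f(f(e, f(e, e)), f(s(f(s(s(b)), e)), s(e))), e))  →  f(e, f(f(f(e, f(e, e)), f(s(f(s(s(b)), e)), s(e))), e))   [R5 at 1]
2. f(e, f(f(f(e, f(e, e)), f(s(f(s(s(b)), e)), s(e))), e))  →  f(e, f(f(e, f(e, e)), f(s(f(s(s(b)), e)), s(e))))   [R5 at 2]
3. f(e, f(f(e, f(e, e)), f(s(f(s(s(b)), e)), s(e))))  →  f(e, f(f(e, e), f(s(f(s(s(b)), e)), s(e))))   [R5 at 2.1.2]
4. f(e, f(f(e, e), f(s(f(s(s(b)), e)), s(e))))  →  f(e, f(e, f(s(f(s(s(b)), e)), s(e))))   [R5 at 2.1]
5. f(e, f(e, f(s(f(s(s(b)), e)), s(e))))  →  f(e, f(e, f(s(s(s(b))), s(e))))   [R5 at 2.2.1.1]
6. f(e, f(e, f(s(s(s(b))), s(e))))  →  f(e, f(e, e))   [R4 at 2.2]
7. f(e, f(e, e))  →  f(e, e)   [R5 at 2]
8. f(e, e)  →  e   [R5 at ε]

Reduce t₂ = s(pair(f(s(h(b)), f(s(f(s(s(e)), h(b))), f(s(s(s(b))), s(s(s(e)))))), b)):
1. s(pair(f(s(h(b)), f(s(f(s(s(e)), h(b))), f(s(s(s(b))), s(s(s(e)))))), b))  →  s(pair(f(s(s(b)), f(s(f(s(s(e)), h(b))), f(s(s(s(b))), s(s(s(e)))))), b))   [R3 at 1.1.1.1]
2. s(pair(f(s(s(b)), f(s(f(s(s(e)), h(b))), f(s(s(s(b))), s(s(s(e)))))), b))  →  s(pair(f(s(s(b)), f(s(f(s(s(e)), s(b))), f(s(s(s(b))), s(s(s(e)))))), b))   [R3 at 1.1.2.1.1.2]
3. s(pair(f(s(s(b)), f(s(f(s(s(e)), s(b))), f(s(s(s(b))), s(s(s(e)))))), b))  →  s(pair(f(s(s(b)), f(s(e), f(s(s(s(b))), s(s(s(e)))))), b))   [R4 at 1.1.2.1.1]
4. s(pair(f(s(s(b)), f(s(e), f(s(s(s(b))), s(s(s(e)))))), b))  →  s(pair(f(s(s(b)), f(s(e), e)), b))   [R4 at 1.1.2.2]
5. s(pair(f(s(s(b)), f(s(e), e)), b))  →  s(pair(f(s(s(b)), s(e)), b))   [R5 at 1.1.2]
6. s(pair(f(s(s(b)), s(e)), b))  →  s(pair(e, b))   [R4 at 1.1]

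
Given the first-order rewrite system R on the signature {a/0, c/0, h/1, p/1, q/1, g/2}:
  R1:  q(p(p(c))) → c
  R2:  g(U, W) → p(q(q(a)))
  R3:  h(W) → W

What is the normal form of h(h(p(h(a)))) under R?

p(a)

1. h(h(p(h(a))))  →  h(p(h(a)))   [R3 at ε]
2. h(p(h(a)))  →  p(h(a))   [R3 at ε]
3. p(h(a))  →  p(a)   [R3 at 1]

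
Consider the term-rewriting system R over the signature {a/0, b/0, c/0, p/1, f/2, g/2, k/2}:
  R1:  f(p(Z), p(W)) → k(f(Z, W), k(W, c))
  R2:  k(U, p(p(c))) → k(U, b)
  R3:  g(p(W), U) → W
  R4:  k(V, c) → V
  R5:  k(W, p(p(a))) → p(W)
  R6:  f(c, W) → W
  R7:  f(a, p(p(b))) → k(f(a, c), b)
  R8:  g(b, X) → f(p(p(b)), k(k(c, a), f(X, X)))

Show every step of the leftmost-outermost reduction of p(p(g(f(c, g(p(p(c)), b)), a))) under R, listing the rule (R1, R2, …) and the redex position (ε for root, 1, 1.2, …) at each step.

p(p(c))

1. p(p(g(f(c, g(p(p(c)), b)), a)))  →  p(p(g(g(p(p(c)), b), a)))   [R6 at 1.1.1]
2. p(p(g(g(p(p(c)), b), a)))  →  p(p(g(p(c), a)))   [R3 at 1.1.1]
3. p(p(g(p(c), a)))  →  p(p(c))   [R3 at 1.1]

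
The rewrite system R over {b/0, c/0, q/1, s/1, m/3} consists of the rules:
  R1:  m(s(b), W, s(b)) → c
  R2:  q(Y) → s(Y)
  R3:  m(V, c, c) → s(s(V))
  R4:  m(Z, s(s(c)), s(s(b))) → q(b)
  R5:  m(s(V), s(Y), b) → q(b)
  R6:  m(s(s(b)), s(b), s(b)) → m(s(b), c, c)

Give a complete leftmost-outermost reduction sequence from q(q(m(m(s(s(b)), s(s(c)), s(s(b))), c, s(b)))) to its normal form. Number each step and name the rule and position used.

s(s(c))

1. q(q(m(m(s(s(b)), s(s(c)), s(s(b))), c, s(b))))  →  s(q(m(m(s(s(b)), s(s(c)), s(s(b))), c, s(b))))   [R2 at ε]
2. s(q(m(m(s(s(b)), s(s(c)), s(s(b))), c, s(b))))  →  s(s(m(m(s(s(b)), s(s(c)), s(s(b))), c, s(b))))   [R2 at 1]
3. s(s(m(m(s(s(b)), s(s(c)), s(s(b))), c, s(b))))  →  s(s(m(q(b), c, s(b))))   [R4 at 1.1.1]
4. s(s(m(q(b), c, s(b))))  →  s(s(m(s(b), c, s(b))))   [R2 at 1.1.1]
5. s(s(m(s(b), c, s(b))))  →  s(s(c))   [R1 at 1.1]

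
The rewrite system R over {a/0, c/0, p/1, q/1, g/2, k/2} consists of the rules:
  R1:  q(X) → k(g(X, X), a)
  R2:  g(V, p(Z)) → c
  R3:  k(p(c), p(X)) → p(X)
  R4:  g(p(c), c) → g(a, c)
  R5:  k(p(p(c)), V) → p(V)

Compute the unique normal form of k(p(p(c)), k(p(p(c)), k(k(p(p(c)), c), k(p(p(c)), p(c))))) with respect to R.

p(p(p(p(c))))

1. k(p(p(c)), k(p(p(c)), k(k(p(p(c)), c), k(p(p(c)), p(c)))))  →  p(k(p(p(c)), k(k(p(p(c)), c), k(p(p(c)), p(c)))))   [R5 at ε]
2. p(k(p(p(c)), k(k(p(p(c)), c), k(p(p(c)), p(c)))))  →  p(p(k(k(p(p(c)), c), k(p(p(c)), p(c)))))   [R5 at 1]
3. p(p(k(k(p(p(c)), c), k(p(p(c)), p(c)))))  →  p(p(k(p(c), k(p(p(c)), p(c)))))   [R5 at 1.1.1]
4. p(p(k(p(c), k(p(p(c)), p(c)))))  →  p(p(k(p(c), p(p(c)))))   [R5 at 1.1.2]
5. p(p(k(p(c), p(p(c)))))  →  p(p(p(p(c))))   [R3 at 1.1]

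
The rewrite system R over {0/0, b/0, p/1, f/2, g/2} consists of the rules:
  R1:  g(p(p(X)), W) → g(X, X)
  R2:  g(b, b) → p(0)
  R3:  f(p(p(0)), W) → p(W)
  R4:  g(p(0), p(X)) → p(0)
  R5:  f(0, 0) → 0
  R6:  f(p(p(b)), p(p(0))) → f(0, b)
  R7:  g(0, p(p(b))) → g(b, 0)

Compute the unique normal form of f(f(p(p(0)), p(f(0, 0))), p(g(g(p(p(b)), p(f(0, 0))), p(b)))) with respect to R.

p(p(p(0)))

1. f(f(p(p(0)), p(f(0, 0))), p(g(g(p(p(b)), p(f(0, 0))), p(b))))  →  f(p(p(f(0, 0))), p(g(g(p(p(b)), p(f(0, 0))), p(b))))   [R3 at 1]
2. f(p(p(f(0, 0))), p(g(g(p(p(b)), p(f(0, 0))), p(b))))  →  f(p(p(0)), p(g(g(p(p(b)), p(f(0, 0))), p(b))))   [R5 at 1.1.1]
3. f(p(p(0)), p(g(g(p(p(b)), p(f(0, 0))), p(b))))  →  p(p(g(g(p(p(b)), p(f(0, 0))), p(b))))   [R3 at ε]
4. p(p(g(g(p(p(b)), p(f(0, 0))), p(b))))  →  p(p(g(g(b, b), p(b))))   [R1 at 1.1.1]
5. p(p(g(g(b, b), p(b))))  →  p(p(g(p(0), p(b))))   [R2 at 1.1.1]
6. p(p(g(p(0), p(b))))  →  p(p(p(0)))   [R4 at 1.1]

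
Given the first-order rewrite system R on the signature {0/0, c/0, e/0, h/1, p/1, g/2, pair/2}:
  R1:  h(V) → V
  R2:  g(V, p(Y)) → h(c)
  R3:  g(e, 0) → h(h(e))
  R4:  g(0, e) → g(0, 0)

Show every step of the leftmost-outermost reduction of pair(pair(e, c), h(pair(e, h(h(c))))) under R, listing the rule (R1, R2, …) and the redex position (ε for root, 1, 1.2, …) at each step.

pair(pair(e, c), pair(e, c))

1. pair(pair(e, c), h(pair(e, h(h(c)))))  →  pair(pair(e, c), pair(e, h(h(c))))   [R1 at 2]
2. pair(pair(e, c), pair(e, h(h(c))))  →  pair(pair(e, c), pair(e, h(c)))   [R1 at 2.2]
3. pair(pair(e, c), pair(e, h(c)))  →  pair(pair(e, c), pair(e, c))   [R1 at 2.2]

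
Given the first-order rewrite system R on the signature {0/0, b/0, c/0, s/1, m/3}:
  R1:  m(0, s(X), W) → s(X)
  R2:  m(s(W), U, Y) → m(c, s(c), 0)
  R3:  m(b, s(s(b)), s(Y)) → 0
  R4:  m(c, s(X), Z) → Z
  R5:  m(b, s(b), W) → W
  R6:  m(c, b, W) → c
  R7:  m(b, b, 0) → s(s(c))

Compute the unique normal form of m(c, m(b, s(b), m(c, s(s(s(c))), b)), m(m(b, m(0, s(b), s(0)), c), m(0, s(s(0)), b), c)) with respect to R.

1. m(c, m(b, s(b), m(c, s(s(s(c))), b)), m(m(b, m(0, s(b), s(0)), c), m(0, s(s(0)), b), c))  →  m(c, m(c, s(s(s(c))), b), m(m(b, m(0, s(b), s(0)), c), m(0, s(s(0)), b), c))   [R5 at 2]
2. m(c, m(c, s(s(s(c))), b), m(m(b, m(0, s(b), s(0)), c), m(0, s(s(0)), b), c))  →  m(c, b, m(m(b, m(0, s(b), s(0)), c), m(0, s(s(0)), b), c))   [R4 at 2]
3. m(c, b, m(m(b, m(0, s(b), s(0)), c), m(0, s(s(0)), b), c))  →  c   [R6 at ε]

c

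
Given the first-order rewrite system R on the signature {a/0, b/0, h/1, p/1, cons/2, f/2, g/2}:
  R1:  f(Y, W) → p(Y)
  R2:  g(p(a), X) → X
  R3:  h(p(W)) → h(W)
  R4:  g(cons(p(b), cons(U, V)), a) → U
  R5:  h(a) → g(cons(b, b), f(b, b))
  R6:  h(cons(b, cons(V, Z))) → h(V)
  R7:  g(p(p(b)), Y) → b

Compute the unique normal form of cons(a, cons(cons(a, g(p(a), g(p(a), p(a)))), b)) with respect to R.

1. cons(a, cons(cons(a, g(p(a), g(p(a), p(a)))), b))  →  cons(a, cons(cons(a, g(p(a), p(a))), b))   [R2 at 2.1.2]
2. cons(a, cons(cons(a, g(p(a), p(a))), b))  →  cons(a, cons(cons(a, p(a)), b))   [R2 at 2.1.2]

cons(a, cons(cons(a, p(a)), b))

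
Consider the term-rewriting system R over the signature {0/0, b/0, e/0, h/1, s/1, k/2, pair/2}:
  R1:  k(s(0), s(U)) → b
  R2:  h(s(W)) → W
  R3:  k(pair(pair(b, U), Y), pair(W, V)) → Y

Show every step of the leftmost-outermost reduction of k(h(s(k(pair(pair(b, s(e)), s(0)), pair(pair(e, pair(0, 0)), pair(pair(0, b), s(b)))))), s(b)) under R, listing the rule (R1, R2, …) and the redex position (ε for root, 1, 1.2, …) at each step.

1. k(h(s(k(pair(pair(b, s(e)), s(0)), pair(pair(e, pair(0, 0)), pair(pair(0, b), s(b)))))), s(b))  →  k(k(pair(pair(b, s(e)), s(0)), pair(pair(e, pair(0, 0)), pair(pair(0, b), s(b)))), s(b))   [R2 at 1]
2. k(k(pair(pair(b, s(e)), s(0)), pair(pair(e, pair(0, 0)), pair(pair(0, b), s(b)))), s(b))  →  k(s(0), s(b))   [R3 at 1]
3. k(s(0), s(b))  →  b   [R1 at ε]

b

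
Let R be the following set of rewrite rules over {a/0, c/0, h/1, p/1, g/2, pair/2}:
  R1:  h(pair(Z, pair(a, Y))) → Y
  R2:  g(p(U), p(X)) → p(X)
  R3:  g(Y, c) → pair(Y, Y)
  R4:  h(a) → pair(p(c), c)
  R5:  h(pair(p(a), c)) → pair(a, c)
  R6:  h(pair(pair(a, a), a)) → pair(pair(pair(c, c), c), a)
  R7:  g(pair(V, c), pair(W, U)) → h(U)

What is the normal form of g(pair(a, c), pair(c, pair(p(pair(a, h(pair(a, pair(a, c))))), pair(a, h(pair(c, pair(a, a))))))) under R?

a

1. g(pair(a, c), pair(c, pair(p(pair(a, h(pair(a, pair(a, c))))), pair(a, h(pair(c, pair(a, a)))))))  →  h(pair(p(pair(a, h(pair(a, pair(a, c))))), pair(a, h(pair(c, pair(a, a))))))   [R7 at ε]
2. h(pair(p(pair(a, h(pair(a, pair(a, c))))), pair(a, h(pair(c, pair(a, a))))))  →  h(pair(c, pair(a, a)))   [R1 at ε]
3. h(pair(c, pair(a, a)))  →  a   [R1 at ε]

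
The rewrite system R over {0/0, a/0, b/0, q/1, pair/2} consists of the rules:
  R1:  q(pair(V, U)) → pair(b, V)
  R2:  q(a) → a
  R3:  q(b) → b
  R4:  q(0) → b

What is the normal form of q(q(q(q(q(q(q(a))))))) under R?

a

1. q(q(q(q(q(q(q(a)))))))  →  q(q(q(q(q(q(a))))))   [R2 at 1.1.1.1.1.1]
2. q(q(q(q(q(q(a))))))  →  q(q(q(q(q(a)))))   [R2 at 1.1.1.1.1]
3. q(q(q(q(q(a)))))  →  q(q(q(q(a))))   [R2 at 1.1.1.1]
4. q(q(q(q(a))))  →  q(q(q(a)))   [R2 at 1.1.1]
5. q(q(q(a)))  →  q(q(a))   [R2 at 1.1]
6. q(q(a))  →  q(a)   [R2 at 1]
7. q(a)  →  a   [R2 at ε]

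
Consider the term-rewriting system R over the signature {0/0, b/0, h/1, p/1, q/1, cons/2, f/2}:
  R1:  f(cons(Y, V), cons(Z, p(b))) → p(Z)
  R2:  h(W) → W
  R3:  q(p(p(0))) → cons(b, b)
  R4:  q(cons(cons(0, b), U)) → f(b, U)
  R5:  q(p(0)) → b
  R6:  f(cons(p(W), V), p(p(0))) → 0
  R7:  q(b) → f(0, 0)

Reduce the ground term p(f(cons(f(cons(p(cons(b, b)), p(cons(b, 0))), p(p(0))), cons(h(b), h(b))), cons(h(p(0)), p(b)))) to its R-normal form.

p(p(p(0)))

1. p(f(cons(f(cons(p(cons(b, b)), p(cons(b, 0))), p(p(0))), cons(h(b), h(b))), cons(h(p(0)), p(b))))  →  p(p(h(p(0))))   [R1 at 1]
2. p(p(h(p(0))))  →  p(p(p(0)))   [R2 at 1.1]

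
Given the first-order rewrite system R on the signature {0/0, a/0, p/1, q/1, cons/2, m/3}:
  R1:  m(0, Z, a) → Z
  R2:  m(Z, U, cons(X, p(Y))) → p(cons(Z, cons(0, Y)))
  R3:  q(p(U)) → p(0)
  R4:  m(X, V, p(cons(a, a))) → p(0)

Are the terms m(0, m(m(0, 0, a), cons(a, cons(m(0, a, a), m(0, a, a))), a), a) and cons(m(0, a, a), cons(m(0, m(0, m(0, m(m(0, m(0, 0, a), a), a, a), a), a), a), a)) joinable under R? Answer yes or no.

Reduce t₁ = m(0, m(m(0, 0, a), cons(a, cons(m(0, a, a), m(0, a, a))), a), a):
1. m(0, m(m(0, 0, a), cons(a, cons(m(0, a, a), m(0, a, a))), a), a)  →  m(m(0, 0, a), cons(a, cons(m(0, a, a), m(0, a, a))), a)   [R1 at ε]
2. m(m(0, 0, a), cons(a, cons(m(0, a, a), m(0, a, a))), a)  →  m(0, cons(a, cons(m(0, a, a), m(0, a, a))), a)   [R1 at 1]
3. m(0, cons(a, cons(m(0, a, a), m(0, a, a))), a)  →  cons(a, cons(m(0, a, a), m(0, a, a)))   [R1 at ε]
4. cons(a, cons(m(0, a, a), m(0, a, a)))  →  cons(a, cons(a, m(0, a, a)))   [R1 at 2.1]
5. cons(a, cons(a, m(0, a, a)))  →  cons(a, cons(a, a))   [R1 at 2.2]

Reduce t₂ = cons(m(0, a, a), cons(m(0, m(0, m(0, m(m(0, m(0, 0, a), a), a, a), a), a), a), a)):
1. cons(m(0, a, a), cons(m(0, m(0, m(0, m(m(0, m(0, 0, a), a), a, a), a), a), a), a))  →  cons(a, cons(m(0, m(0, m(0, m(m(0, m(0, 0, a), a), a, a), a), a), a), a))   [R1 at 1]
2. cons(a, cons(m(0, m(0, m(0, m(m(0, m(0, 0, a), a), a, a), a), a), a), a))  →  cons(a, cons(m(0, m(0, m(m(0, m(0, 0, a), a), a, a), a), a), a))   [R1 at 2.1]
3. cons(a, cons(m(0, m(0, m(m(0, m(0, 0, a), a), a, a), a), a), a))  →  cons(a, cons(m(0, m(m(0, m(0, 0, a), a), a, a), a), a))   [R1 at 2.1]
4. cons(a, cons(m(0, m(m(0, m(0, 0, a), a), a, a), a), a))  →  cons(a, cons(m(m(0, m(0, 0, a), a), a, a), a))   [R1 at 2.1]
5. cons(a, cons(m(m(0, m(0, 0, a), a), a, a), a))  →  cons(a, cons(m(m(0, 0, a), a, a), a))   [R1 at 2.1.1]
6. cons(a, cons(m(m(0, 0, a), a, a), a))  →  cons(a, cons(m(0, a, a), a))   [R1 at 2.1.1]
7. cons(a, cons(m(0, a, a), a))  →  cons(a, cons(a, a))   [R1 at 2.1]

yes — NF(t₁) = cons(a, cons(a, a)), NF(t₂) = cons(a, cons(a, a))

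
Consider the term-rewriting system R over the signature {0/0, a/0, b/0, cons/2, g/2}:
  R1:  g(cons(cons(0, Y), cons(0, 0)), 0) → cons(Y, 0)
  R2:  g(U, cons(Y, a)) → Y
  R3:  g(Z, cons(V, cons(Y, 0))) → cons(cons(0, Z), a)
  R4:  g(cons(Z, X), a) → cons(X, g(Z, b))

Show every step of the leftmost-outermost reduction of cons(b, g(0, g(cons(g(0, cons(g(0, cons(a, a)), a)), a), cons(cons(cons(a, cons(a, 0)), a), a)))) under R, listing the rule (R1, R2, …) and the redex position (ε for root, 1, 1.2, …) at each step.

cons(b, cons(a, cons(a, 0)))

1. cons(b, g(0, g(cons(g(0, cons(g(0, cons(a, a)), a)), a), cons(cons(cons(a, cons(a, 0)), a), a))))  →  cons(b, g(0, cons(cons(a, cons(a, 0)), a)))   [R2 at 2.2]
2. cons(b, g(0, cons(cons(a, cons(a, 0)), a)))  →  cons(b, cons(a, cons(a, 0)))   [R2 at 2]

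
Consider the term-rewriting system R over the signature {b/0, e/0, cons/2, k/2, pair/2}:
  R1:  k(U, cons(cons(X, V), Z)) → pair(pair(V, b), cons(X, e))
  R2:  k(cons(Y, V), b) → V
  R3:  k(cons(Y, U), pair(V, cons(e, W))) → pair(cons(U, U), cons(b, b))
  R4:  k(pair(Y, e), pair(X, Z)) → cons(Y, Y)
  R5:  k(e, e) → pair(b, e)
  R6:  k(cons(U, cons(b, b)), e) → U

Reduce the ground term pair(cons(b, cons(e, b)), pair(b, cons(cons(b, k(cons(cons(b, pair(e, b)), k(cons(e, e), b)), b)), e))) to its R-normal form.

1. pair(cons(b, cons(e, b)), pair(b, cons(cons(b, k(cons(cons(b, pair(e, b)), k(cons(e, e), b)), b)), e)))  →  pair(cons(b, cons(e, b)), pair(b, cons(cons(b, k(cons(e, e), b)), e)))   [R2 at 2.2.1.2]
2. pair(cons(b, cons(e, b)), pair(b, cons(cons(b, k(cons(e, e), b)), e)))  →  pair(cons(b, cons(e, b)), pair(b, cons(cons(b, e), e)))   [R2 at 2.2.1.2]

pair(cons(b, cons(e, b)), pair(b, cons(cons(b, e), e)))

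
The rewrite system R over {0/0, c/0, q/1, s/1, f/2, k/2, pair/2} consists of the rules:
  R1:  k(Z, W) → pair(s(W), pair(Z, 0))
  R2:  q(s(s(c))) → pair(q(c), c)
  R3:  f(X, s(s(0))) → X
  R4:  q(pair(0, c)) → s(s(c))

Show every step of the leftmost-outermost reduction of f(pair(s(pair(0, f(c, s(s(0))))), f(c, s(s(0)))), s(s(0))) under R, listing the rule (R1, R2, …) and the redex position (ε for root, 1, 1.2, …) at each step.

pair(s(pair(0, c)), c)

1. f(pair(s(pair(0, f(c, s(s(0))))), f(c, s(s(0)))), s(s(0)))  →  pair(s(pair(0, f(c, s(s(0))))), f(c, s(s(0))))   [R3 at ε]
2. pair(s(pair(0, f(c, s(s(0))))), f(c, s(s(0))))  →  pair(s(pair(0, c)), f(c, s(s(0))))   [R3 at 1.1.2]
3. pair(s(pair(0, c)), f(c, s(s(0))))  →  pair(s(pair(0, c)), c)   [R3 at 2]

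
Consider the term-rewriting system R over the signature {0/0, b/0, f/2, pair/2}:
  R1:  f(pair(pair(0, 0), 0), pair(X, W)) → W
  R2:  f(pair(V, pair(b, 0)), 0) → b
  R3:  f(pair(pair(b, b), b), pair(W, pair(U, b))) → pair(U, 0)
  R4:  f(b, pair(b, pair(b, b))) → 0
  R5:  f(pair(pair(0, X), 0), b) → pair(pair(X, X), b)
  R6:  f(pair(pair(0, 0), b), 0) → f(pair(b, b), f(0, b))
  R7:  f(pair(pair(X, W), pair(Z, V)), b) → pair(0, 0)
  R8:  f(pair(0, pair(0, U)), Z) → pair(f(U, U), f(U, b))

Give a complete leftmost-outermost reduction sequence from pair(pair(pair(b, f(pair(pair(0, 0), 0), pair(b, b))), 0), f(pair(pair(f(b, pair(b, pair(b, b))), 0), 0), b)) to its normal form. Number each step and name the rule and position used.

1. pair(pair(pair(b, f(pair(pair(0, 0), 0), pair(b, b))), 0), f(pair(pair(f(b, pair(b, pair(b, b))), 0), 0), b))  →  pair(pair(pair(b, b), 0), f(pair(pair(f(b, pair(b, pair(b, b))), 0), 0), b))   [R1 at 1.1.2]
2. pair(pair(pair(b, b), 0), f(pair(pair(f(b, pair(b, pair(b, b))), 0), 0), b))  →  pair(pair(pair(b, b), 0), f(pair(pair(0, 0), 0), b))   [R4 at 2.1.1.1]
3. pair(pair(pair(b, b), 0), f(pair(pair(0, 0), 0), b))  →  pair(pair(pair(b, b), 0), pair(pair(0, 0), b))   [R5 at 2]

pair(pair(pair(b, b), 0), pair(pair(0, 0), b))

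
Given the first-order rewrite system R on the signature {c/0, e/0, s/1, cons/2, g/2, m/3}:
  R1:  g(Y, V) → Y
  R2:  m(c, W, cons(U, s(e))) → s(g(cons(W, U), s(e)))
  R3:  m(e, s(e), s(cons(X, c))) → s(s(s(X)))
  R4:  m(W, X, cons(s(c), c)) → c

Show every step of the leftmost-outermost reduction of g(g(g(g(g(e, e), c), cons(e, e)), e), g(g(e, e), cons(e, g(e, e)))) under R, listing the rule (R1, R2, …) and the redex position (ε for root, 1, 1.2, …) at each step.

1. g(g(g(g(g(e, e), c), cons(e, e)), e), g(g(e, e), cons(e, g(e, e))))  →  g(g(g(g(e, e), c), cons(e, e)), e)   [R1 at ε]
2. g(g(g(g(e, e), c), cons(e, e)), e)  →  g(g(g(e, e), c), cons(e, e))   [R1 at ε]
3. g(g(g(e, e), c), cons(e, e))  →  g(g(e, e), c)   [R1 at ε]
4. g(g(e, e), c)  →  g(e, e)   [R1 at ε]
5. g(e, e)  →  e   [R1 at ε]

e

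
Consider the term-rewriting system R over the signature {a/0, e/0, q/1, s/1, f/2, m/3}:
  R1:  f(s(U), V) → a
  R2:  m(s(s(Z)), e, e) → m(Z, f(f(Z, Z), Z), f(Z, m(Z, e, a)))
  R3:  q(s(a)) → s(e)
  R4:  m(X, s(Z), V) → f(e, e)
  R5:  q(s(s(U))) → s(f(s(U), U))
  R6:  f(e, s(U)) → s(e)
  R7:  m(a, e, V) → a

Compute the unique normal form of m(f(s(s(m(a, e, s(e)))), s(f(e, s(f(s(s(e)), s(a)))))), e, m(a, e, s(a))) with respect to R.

1. m(f(s(s(m(a, e, s(e)))), s(f(e, s(f(s(s(e)), s(a)))))), e, m(a, e, s(a)))  →  m(a, e, m(a, e, s(a)))   [R1 at 1]
2. m(a, e, m(a, e, s(a)))  →  a   [R7 at ε]

a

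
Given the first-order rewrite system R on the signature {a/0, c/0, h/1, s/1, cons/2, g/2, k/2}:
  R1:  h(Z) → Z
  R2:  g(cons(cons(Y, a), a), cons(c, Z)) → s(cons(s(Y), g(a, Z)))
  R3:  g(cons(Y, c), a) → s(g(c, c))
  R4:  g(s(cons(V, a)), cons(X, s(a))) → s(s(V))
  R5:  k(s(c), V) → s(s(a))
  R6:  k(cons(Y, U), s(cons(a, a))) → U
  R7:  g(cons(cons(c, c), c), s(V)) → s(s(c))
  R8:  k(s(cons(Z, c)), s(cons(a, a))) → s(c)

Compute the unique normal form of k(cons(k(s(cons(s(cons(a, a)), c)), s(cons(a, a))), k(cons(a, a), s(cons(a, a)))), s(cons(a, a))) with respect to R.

1. k(cons(k(s(cons(s(cons(a, a)), c)), s(cons(a, a))), k(cons(a, a), s(cons(a, a)))), s(cons(a, a)))  →  k(cons(a, a), s(cons(a, a)))   [R6 at ε]
2. k(cons(a, a), s(cons(a, a)))  →  a   [R6 at ε]

a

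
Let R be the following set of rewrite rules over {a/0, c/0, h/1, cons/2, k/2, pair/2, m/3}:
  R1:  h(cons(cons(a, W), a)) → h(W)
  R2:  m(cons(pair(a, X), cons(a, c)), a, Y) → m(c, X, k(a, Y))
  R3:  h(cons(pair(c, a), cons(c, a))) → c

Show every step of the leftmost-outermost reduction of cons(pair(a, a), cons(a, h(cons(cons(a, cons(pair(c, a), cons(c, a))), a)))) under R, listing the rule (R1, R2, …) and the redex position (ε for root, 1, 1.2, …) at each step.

cons(pair(a, a), cons(a, c))

1. cons(pair(a, a), cons(a, h(cons(cons(a, cons(pair(c, a), cons(c, a))), a))))  →  cons(pair(a, a), cons(a, h(cons(pair(c, a), cons(c, a)))))   [R1 at 2.2]
2. cons(pair(a, a), cons(a, h(cons(pair(c, a), cons(c, a)))))  →  cons(pair(a, a), cons(a, c))   [R3 at 2.2]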